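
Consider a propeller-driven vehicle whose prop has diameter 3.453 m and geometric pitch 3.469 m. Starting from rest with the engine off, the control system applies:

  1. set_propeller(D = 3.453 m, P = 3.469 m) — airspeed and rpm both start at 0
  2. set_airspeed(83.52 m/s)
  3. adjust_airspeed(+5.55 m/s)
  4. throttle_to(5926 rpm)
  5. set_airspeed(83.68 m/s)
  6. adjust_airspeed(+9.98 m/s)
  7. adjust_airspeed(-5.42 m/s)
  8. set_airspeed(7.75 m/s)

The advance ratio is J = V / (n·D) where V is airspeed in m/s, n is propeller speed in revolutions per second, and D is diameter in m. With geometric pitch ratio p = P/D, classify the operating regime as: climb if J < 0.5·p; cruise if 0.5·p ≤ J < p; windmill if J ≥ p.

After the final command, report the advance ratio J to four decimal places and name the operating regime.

set_propeller: D = 3.453 m, P = 3.469 m (p = P/D = 1.004634); state ← (V=0, rpm=0)
set_airspeed(83.52): V ← 83.52 m/s
adjust_airspeed(+5.55): V ← 83.52 +5.55 = 89.07 m/s
throttle_to(5926): rpm ← 5926
set_airspeed(83.68): V ← 83.68 m/s
adjust_airspeed(+9.98): V ← 83.68 +9.98 = 93.66 m/s
adjust_airspeed(-5.42): V ← 93.66 -5.42 = 88.24 m/s
set_airspeed(7.75): V ← 7.75 m/s
final state: V = 7.75 m/s, rpm = 5926 → n = rpm/60 = 98.766667 rev/s
J = V / (n·D) = 7.75 / (98.766667 × 3.453) = 0.022725
regime bands: climb J<0.5023 | cruise [0.5023, 1.0046) | windmill J≥1.0046
J = 0.0227 → climb

J = 0.0227, regime = climb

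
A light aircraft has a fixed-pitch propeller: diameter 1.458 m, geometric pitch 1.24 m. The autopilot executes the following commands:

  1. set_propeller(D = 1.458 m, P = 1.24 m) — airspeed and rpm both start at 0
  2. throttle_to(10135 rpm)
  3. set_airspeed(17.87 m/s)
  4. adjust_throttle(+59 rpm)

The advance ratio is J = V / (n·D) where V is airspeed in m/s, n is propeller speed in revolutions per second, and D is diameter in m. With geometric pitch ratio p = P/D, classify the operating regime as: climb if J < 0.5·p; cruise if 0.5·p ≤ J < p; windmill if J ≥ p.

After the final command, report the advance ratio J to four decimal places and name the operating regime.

J = 0.0721, regime = climb

set_propeller: D = 1.458 m, P = 1.24 m (p = P/D = 0.850480); state ← (V=0, rpm=0)
throttle_to(10135): rpm ← 10135
set_airspeed(17.87): V ← 17.87 m/s
adjust_throttle(+59): rpm ← 10135 +59 = 10194
final state: V = 17.87 m/s, rpm = 10194 → n = rpm/60 = 169.900000 rev/s
J = V / (n·D) = 17.87 / (169.900000 × 1.458) = 0.072140
regime bands: climb J<0.4252 | cruise [0.4252, 0.8505) | windmill J≥0.8505
J = 0.0721 → climb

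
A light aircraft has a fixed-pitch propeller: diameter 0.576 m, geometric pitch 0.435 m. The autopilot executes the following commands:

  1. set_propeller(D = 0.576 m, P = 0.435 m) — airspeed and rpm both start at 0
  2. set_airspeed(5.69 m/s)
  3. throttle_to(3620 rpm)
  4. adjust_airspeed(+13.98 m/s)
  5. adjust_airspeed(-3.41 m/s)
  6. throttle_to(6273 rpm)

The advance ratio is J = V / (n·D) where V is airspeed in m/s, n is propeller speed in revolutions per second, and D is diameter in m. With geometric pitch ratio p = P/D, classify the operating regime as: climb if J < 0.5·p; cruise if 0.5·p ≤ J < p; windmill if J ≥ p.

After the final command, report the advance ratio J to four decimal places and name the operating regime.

set_propeller: D = 0.576 m, P = 0.435 m (p = P/D = 0.755208); state ← (V=0, rpm=0)
set_airspeed(5.69): V ← 5.69 m/s
throttle_to(3620): rpm ← 3620
adjust_airspeed(+13.98): V ← 5.69 +13.98 = 19.67 m/s
adjust_airspeed(-3.41): V ← 19.67 -3.41 = 16.26 m/s
throttle_to(6273): rpm ← 6273
final state: V = 16.26 m/s, rpm = 6273 → n = rpm/60 = 104.550000 rev/s
J = V / (n·D) = 16.26 / (104.550000 × 0.576) = 0.270006
regime bands: climb J<0.3776 | cruise [0.3776, 0.7552) | windmill J≥0.7552
J = 0.2700 → climb

J = 0.2700, regime = climb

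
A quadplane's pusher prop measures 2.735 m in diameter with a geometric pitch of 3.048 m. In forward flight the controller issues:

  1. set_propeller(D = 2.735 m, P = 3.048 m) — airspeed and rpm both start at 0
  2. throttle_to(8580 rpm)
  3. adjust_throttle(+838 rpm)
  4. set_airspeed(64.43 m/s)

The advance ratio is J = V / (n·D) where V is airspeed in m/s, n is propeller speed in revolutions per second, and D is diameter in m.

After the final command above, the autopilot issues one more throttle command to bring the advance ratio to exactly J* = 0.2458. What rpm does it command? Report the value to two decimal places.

set_propeller: D = 2.735 m, P = 3.048 m (p = P/D = 1.114442); state ← (V=0, rpm=0)
throttle_to(8580): rpm ← 8580
adjust_throttle(+838): rpm ← 8580 +838 = 9418
set_airspeed(64.43): V ← 64.43 m/s
final state: V = 64.43 m/s, rpm = 9418 → n = rpm/60 = 156.966667 rev/s
target J* = 0.2458; solve J* = V/(n·D) for n: n = V/(J*·D) = 64.43/(0.2458 × 2.735) = 95.840467 rev/s
rpm = 60·n = 5750.428032

rpm = 5750.43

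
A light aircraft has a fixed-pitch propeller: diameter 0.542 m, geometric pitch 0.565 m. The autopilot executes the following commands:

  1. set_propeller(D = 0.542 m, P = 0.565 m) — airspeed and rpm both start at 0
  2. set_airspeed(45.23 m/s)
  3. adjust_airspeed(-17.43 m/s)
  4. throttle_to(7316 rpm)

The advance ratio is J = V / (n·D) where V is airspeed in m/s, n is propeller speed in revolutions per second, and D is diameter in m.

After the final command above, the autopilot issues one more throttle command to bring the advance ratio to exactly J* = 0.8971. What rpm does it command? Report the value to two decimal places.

rpm = 3430.49

set_propeller: D = 0.542 m, P = 0.565 m (p = P/D = 1.042435); state ← (V=0, rpm=0)
set_airspeed(45.23): V ← 45.23 m/s
adjust_airspeed(-17.43): V ← 45.23 -17.43 = 27.8 m/s
throttle_to(7316): rpm ← 7316
final state: V = 27.8 m/s, rpm = 7316 → n = rpm/60 = 121.933333 rev/s
target J* = 0.8971; solve J* = V/(n·D) for n: n = V/(J*·D) = 27.8/(0.8971 × 0.542) = 57.174800 rev/s
rpm = 60·n = 3430.487989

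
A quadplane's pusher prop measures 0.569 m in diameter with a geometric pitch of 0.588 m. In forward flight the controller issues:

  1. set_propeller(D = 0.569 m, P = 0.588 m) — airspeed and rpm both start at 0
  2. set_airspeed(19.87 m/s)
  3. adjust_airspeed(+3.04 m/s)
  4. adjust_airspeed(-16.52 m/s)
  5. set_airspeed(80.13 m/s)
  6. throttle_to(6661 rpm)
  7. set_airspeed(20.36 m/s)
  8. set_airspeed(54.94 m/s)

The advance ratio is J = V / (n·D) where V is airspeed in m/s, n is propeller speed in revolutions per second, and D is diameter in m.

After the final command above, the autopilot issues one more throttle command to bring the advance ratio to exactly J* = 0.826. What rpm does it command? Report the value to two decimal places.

set_propeller: D = 0.569 m, P = 0.588 m (p = P/D = 1.033392); state ← (V=0, rpm=0)
set_airspeed(19.87): V ← 19.87 m/s
adjust_airspeed(+3.04): V ← 19.87 +3.04 = 22.91 m/s
adjust_airspeed(-16.52): V ← 22.91 -16.52 = 6.39 m/s
set_airspeed(80.13): V ← 80.13 m/s
throttle_to(6661): rpm ← 6661
set_airspeed(20.36): V ← 20.36 m/s
set_airspeed(54.94): V ← 54.94 m/s
final state: V = 54.94 m/s, rpm = 6661 → n = rpm/60 = 111.016667 rev/s
target J* = 0.826; solve J* = V/(n·D) for n: n = V/(J*·D) = 54.94/(0.826 × 0.569) = 116.895109 rev/s
rpm = 60·n = 7013.706558

rpm = 7013.71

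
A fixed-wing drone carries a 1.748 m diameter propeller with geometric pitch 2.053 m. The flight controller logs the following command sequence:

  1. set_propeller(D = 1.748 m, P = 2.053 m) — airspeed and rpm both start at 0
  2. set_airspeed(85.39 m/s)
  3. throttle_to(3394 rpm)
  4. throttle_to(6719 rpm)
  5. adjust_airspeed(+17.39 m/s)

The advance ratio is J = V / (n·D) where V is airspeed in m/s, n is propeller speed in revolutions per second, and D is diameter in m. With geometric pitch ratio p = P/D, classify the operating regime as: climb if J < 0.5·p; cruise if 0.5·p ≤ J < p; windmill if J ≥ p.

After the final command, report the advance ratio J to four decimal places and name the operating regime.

set_propeller: D = 1.748 m, P = 2.053 m (p = P/D = 1.174485); state ← (V=0, rpm=0)
set_airspeed(85.39): V ← 85.39 m/s
throttle_to(3394): rpm ← 3394
throttle_to(6719): rpm ← 6719
adjust_airspeed(+17.39): V ← 85.39 +17.39 = 102.78 m/s
final state: V = 102.78 m/s, rpm = 6719 → n = rpm/60 = 111.983333 rev/s
J = V / (n·D) = 102.78 / (111.983333 × 1.748) = 0.525066
regime bands: climb J<0.5872 | cruise [0.5872, 1.1745) | windmill J≥1.1745
J = 0.5251 → climb

J = 0.5251, regime = climb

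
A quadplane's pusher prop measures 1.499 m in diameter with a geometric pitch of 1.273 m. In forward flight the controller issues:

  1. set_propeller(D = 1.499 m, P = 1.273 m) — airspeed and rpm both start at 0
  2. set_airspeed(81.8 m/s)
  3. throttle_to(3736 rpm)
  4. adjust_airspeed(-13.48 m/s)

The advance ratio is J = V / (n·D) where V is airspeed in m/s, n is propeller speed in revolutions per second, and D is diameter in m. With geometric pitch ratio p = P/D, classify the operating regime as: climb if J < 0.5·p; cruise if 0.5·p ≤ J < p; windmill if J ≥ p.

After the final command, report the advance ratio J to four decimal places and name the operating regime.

set_propeller: D = 1.499 m, P = 1.273 m (p = P/D = 0.849233); state ← (V=0, rpm=0)
set_airspeed(81.8): V ← 81.8 m/s
throttle_to(3736): rpm ← 3736
adjust_airspeed(-13.48): V ← 81.8 -13.48 = 68.32 m/s
final state: V = 68.32 m/s, rpm = 3736 → n = rpm/60 = 62.266667 rev/s
J = V / (n·D) = 68.32 / (62.266667 × 1.499) = 0.731965
regime bands: climb J<0.4246 | cruise [0.4246, 0.8492) | windmill J≥0.8492
J = 0.7320 → cruise

J = 0.7320, regime = cruise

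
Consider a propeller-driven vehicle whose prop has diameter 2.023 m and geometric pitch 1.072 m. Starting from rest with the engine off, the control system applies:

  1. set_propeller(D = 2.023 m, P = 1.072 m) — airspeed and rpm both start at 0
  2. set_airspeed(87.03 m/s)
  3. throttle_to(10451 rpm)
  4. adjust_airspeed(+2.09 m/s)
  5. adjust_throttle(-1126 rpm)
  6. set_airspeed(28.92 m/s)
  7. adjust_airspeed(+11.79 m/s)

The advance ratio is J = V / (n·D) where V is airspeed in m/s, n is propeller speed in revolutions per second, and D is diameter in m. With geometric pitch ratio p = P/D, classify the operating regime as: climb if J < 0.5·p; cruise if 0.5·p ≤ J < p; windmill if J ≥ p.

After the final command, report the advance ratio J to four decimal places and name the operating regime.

J = 0.1295, regime = climb

set_propeller: D = 2.023 m, P = 1.072 m (p = P/D = 0.529906); state ← (V=0, rpm=0)
set_airspeed(87.03): V ← 87.03 m/s
throttle_to(10451): rpm ← 10451
adjust_airspeed(+2.09): V ← 87.03 +2.09 = 89.12 m/s
adjust_throttle(-1126): rpm ← 10451 -1126 = 9325
set_airspeed(28.92): V ← 28.92 m/s
adjust_airspeed(+11.79): V ← 28.92 +11.79 = 40.71 m/s
final state: V = 40.71 m/s, rpm = 9325 → n = rpm/60 = 155.416667 rev/s
J = V / (n·D) = 40.71 / (155.416667 × 2.023) = 0.129481
regime bands: climb J<0.2650 | cruise [0.2650, 0.5299) | windmill J≥0.5299
J = 0.1295 → climb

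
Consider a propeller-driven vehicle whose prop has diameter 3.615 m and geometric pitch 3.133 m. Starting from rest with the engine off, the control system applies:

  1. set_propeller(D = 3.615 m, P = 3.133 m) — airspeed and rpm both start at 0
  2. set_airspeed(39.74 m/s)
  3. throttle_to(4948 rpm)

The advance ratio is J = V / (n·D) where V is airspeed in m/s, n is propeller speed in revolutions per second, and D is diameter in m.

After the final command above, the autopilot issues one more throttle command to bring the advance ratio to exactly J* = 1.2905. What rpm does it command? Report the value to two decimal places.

rpm = 511.11

set_propeller: D = 3.615 m, P = 3.133 m (p = P/D = 0.866667); state ← (V=0, rpm=0)
set_airspeed(39.74): V ← 39.74 m/s
throttle_to(4948): rpm ← 4948
final state: V = 39.74 m/s, rpm = 4948 → n = rpm/60 = 82.466667 rev/s
target J* = 1.2905; solve J* = V/(n·D) for n: n = V/(J*·D) = 39.74/(1.2905 × 3.615) = 8.518469 rev/s
rpm = 60·n = 511.108146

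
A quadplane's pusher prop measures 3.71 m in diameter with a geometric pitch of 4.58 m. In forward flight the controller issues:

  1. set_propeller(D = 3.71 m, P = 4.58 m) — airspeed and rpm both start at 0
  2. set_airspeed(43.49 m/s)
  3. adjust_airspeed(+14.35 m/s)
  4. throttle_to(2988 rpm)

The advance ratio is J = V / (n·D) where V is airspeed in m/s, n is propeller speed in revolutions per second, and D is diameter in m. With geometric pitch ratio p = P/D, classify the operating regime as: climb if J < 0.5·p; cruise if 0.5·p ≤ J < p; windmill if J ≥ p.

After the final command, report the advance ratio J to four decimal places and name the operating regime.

set_propeller: D = 3.71 m, P = 4.58 m (p = P/D = 1.234501); state ← (V=0, rpm=0)
set_airspeed(43.49): V ← 43.49 m/s
adjust_airspeed(+14.35): V ← 43.49 +14.35 = 57.84 m/s
throttle_to(2988): rpm ← 2988
final state: V = 57.84 m/s, rpm = 2988 → n = rpm/60 = 49.800000 rev/s
J = V / (n·D) = 57.84 / (49.800000 × 3.71) = 0.313058
regime bands: climb J<0.6173 | cruise [0.6173, 1.2345) | windmill J≥1.2345
J = 0.3131 → climb

J = 0.3131, regime = climb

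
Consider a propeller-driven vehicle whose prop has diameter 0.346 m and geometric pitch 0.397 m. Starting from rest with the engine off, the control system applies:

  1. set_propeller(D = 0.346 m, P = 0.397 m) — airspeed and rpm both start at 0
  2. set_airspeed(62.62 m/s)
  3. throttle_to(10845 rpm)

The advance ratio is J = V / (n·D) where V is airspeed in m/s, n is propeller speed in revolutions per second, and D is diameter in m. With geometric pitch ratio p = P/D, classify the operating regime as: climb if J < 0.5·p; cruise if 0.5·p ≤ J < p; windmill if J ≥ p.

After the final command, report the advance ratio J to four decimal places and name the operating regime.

set_propeller: D = 0.346 m, P = 0.397 m (p = P/D = 1.147399); state ← (V=0, rpm=0)
set_airspeed(62.62): V ← 62.62 m/s
throttle_to(10845): rpm ← 10845
final state: V = 62.62 m/s, rpm = 10845 → n = rpm/60 = 180.750000 rev/s
J = V / (n·D) = 62.62 / (180.750000 × 0.346) = 1.001287
regime bands: climb J<0.5737 | cruise [0.5737, 1.1474) | windmill J≥1.1474
J = 1.0013 → cruise

J = 1.0013, regime = cruise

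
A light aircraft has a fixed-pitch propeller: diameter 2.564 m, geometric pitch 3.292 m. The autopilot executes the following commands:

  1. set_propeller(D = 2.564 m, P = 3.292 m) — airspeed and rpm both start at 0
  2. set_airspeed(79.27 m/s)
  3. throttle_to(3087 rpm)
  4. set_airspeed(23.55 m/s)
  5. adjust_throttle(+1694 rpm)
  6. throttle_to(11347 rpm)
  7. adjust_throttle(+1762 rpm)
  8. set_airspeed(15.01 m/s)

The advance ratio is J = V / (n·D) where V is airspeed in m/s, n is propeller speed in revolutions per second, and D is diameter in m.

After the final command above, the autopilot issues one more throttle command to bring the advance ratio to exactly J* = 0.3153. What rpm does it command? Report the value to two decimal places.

rpm = 1114.01

set_propeller: D = 2.564 m, P = 3.292 m (p = P/D = 1.283931); state ← (V=0, rpm=0)
set_airspeed(79.27): V ← 79.27 m/s
throttle_to(3087): rpm ← 3087
set_airspeed(23.55): V ← 23.55 m/s
adjust_throttle(+1694): rpm ← 3087 +1694 = 4781
throttle_to(11347): rpm ← 11347
adjust_throttle(+1762): rpm ← 11347 +1762 = 13109
set_airspeed(15.01): V ← 15.01 m/s
final state: V = 15.01 m/s, rpm = 13109 → n = rpm/60 = 218.483333 rev/s
target J* = 0.3153; solve J* = V/(n·D) for n: n = V/(J*·D) = 15.01/(0.3153 × 2.564) = 18.566870 rev/s
rpm = 60·n = 1114.012210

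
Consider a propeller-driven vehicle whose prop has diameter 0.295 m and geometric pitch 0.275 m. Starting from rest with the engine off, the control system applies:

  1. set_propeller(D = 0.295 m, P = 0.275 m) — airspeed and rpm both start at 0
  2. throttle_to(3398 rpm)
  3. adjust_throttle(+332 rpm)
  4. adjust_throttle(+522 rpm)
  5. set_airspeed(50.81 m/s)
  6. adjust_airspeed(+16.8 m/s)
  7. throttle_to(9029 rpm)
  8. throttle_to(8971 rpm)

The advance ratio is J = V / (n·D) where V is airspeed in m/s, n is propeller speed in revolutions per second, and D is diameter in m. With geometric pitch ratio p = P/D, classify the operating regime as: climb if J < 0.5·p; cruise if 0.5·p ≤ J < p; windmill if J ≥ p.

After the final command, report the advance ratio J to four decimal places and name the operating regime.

J = 1.5328, regime = windmill

set_propeller: D = 0.295 m, P = 0.275 m (p = P/D = 0.932203); state ← (V=0, rpm=0)
throttle_to(3398): rpm ← 3398
adjust_throttle(+332): rpm ← 3398 +332 = 3730
adjust_throttle(+522): rpm ← 3730 +522 = 4252
set_airspeed(50.81): V ← 50.81 m/s
adjust_airspeed(+16.8): V ← 50.81 +16.8 = 67.61 m/s
throttle_to(9029): rpm ← 9029
throttle_to(8971): rpm ← 8971
final state: V = 67.61 m/s, rpm = 8971 → n = rpm/60 = 149.516667 rev/s
J = V / (n·D) = 67.61 / (149.516667 × 0.295) = 1.532849
regime bands: climb J<0.4661 | cruise [0.4661, 0.9322) | windmill J≥0.9322
J = 1.5328 → windmill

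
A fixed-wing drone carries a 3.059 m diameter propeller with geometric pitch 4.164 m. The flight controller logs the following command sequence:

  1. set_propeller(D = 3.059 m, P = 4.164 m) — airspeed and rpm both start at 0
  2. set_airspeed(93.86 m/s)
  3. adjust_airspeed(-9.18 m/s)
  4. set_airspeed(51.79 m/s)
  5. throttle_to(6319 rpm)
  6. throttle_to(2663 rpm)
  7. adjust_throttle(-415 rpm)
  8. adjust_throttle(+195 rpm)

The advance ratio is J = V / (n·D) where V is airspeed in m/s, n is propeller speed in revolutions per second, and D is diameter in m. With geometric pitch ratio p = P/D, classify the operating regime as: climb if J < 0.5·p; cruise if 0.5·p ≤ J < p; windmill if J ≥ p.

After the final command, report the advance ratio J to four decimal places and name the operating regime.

set_propeller: D = 3.059 m, P = 4.164 m (p = P/D = 1.361229); state ← (V=0, rpm=0)
set_airspeed(93.86): V ← 93.86 m/s
adjust_airspeed(-9.18): V ← 93.86 -9.18 = 84.68 m/s
set_airspeed(51.79): V ← 51.79 m/s
throttle_to(6319): rpm ← 6319
throttle_to(2663): rpm ← 2663
adjust_throttle(-415): rpm ← 2663 -415 = 2248
adjust_throttle(+195): rpm ← 2248 +195 = 2443
final state: V = 51.79 m/s, rpm = 2443 → n = rpm/60 = 40.716667 rev/s
J = V / (n·D) = 51.79 / (40.716667 × 3.059) = 0.415809
regime bands: climb J<0.6806 | cruise [0.6806, 1.3612) | windmill J≥1.3612
J = 0.4158 → climb

J = 0.4158, regime = climb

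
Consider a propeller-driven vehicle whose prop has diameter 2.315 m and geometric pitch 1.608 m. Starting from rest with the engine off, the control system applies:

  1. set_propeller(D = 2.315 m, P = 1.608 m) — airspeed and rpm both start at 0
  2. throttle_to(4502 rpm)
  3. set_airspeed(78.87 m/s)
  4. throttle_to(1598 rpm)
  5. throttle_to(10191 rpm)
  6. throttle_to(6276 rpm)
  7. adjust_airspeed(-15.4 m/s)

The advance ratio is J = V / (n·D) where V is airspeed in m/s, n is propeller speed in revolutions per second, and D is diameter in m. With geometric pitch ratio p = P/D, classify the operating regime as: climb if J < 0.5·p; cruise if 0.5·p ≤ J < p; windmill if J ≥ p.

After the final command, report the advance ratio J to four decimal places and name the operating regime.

J = 0.2621, regime = climb

set_propeller: D = 2.315 m, P = 1.608 m (p = P/D = 0.694600); state ← (V=0, rpm=0)
throttle_to(4502): rpm ← 4502
set_airspeed(78.87): V ← 78.87 m/s
throttle_to(1598): rpm ← 1598
throttle_to(10191): rpm ← 10191
throttle_to(6276): rpm ← 6276
adjust_airspeed(-15.4): V ← 78.87 -15.4 = 63.47 m/s
final state: V = 63.47 m/s, rpm = 6276 → n = rpm/60 = 104.600000 rev/s
J = V / (n·D) = 63.47 / (104.600000 × 2.315) = 0.262111
regime bands: climb J<0.3473 | cruise [0.3473, 0.6946) | windmill J≥0.6946
J = 0.2621 → climb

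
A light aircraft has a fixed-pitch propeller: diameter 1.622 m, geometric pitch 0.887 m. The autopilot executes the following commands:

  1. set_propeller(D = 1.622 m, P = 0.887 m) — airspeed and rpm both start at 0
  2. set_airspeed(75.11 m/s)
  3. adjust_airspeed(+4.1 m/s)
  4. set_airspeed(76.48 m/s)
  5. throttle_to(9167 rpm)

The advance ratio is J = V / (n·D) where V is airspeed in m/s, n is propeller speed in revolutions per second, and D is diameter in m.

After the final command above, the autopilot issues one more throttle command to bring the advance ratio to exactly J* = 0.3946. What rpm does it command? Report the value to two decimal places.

set_propeller: D = 1.622 m, P = 0.887 m (p = P/D = 0.546856); state ← (V=0, rpm=0)
set_airspeed(75.11): V ← 75.11 m/s
adjust_airspeed(+4.1): V ← 75.11 +4.1 = 79.21 m/s
set_airspeed(76.48): V ← 76.48 m/s
throttle_to(9167): rpm ← 9167
final state: V = 76.48 m/s, rpm = 9167 → n = rpm/60 = 152.783333 rev/s
target J* = 0.3946; solve J* = V/(n·D) for n: n = V/(J*·D) = 76.48/(0.3946 × 1.622) = 119.492308 rev/s
rpm = 60·n = 7169.538461

rpm = 7169.54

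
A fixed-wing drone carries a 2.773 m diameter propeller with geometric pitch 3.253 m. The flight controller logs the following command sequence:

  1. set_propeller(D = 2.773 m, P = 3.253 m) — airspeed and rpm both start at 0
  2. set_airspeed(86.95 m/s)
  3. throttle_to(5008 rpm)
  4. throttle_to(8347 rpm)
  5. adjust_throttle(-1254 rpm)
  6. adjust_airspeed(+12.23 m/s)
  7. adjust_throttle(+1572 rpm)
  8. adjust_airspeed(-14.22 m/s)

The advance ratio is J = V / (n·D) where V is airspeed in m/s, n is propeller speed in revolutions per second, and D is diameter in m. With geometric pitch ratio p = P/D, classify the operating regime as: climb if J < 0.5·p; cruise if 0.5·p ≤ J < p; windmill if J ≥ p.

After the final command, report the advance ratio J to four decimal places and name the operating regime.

set_propeller: D = 2.773 m, P = 3.253 m (p = P/D = 1.173098); state ← (V=0, rpm=0)
set_airspeed(86.95): V ← 86.95 m/s
throttle_to(5008): rpm ← 5008
throttle_to(8347): rpm ← 8347
adjust_throttle(-1254): rpm ← 8347 -1254 = 7093
adjust_airspeed(+12.23): V ← 86.95 +12.23 = 99.18 m/s
adjust_throttle(+1572): rpm ← 7093 +1572 = 8665
adjust_airspeed(-14.22): V ← 99.18 -14.22 = 84.96 m/s
final state: V = 84.96 m/s, rpm = 8665 → n = rpm/60 = 144.416667 rev/s
J = V / (n·D) = 84.96 / (144.416667 × 2.773) = 0.212152
regime bands: climb J<0.5865 | cruise [0.5865, 1.1731) | windmill J≥1.1731
J = 0.2122 → climb

J = 0.2122, regime = climb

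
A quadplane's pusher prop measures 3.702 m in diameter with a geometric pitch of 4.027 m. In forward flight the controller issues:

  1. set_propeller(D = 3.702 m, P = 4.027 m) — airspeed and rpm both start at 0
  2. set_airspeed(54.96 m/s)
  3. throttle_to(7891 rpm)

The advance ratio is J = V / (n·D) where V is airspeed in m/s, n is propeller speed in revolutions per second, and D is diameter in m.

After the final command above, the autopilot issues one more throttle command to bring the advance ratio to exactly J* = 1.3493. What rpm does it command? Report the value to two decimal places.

rpm = 660.17

set_propeller: D = 3.702 m, P = 4.027 m (p = P/D = 1.087790); state ← (V=0, rpm=0)
set_airspeed(54.96): V ← 54.96 m/s
throttle_to(7891): rpm ← 7891
final state: V = 54.96 m/s, rpm = 7891 → n = rpm/60 = 131.516667 rev/s
target J* = 1.3493; solve J* = V/(n·D) for n: n = V/(J*·D) = 54.96/(1.3493 × 3.702) = 11.002764 rev/s
rpm = 60·n = 660.165827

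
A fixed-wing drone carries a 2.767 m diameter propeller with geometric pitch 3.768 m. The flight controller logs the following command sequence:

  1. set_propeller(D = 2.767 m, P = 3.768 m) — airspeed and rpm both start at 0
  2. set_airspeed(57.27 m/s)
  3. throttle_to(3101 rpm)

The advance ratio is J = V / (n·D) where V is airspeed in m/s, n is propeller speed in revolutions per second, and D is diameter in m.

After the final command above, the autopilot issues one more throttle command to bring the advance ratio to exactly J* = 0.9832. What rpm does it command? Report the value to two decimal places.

set_propeller: D = 2.767 m, P = 3.768 m (p = P/D = 1.361764); state ← (V=0, rpm=0)
set_airspeed(57.27): V ← 57.27 m/s
throttle_to(3101): rpm ← 3101
final state: V = 57.27 m/s, rpm = 3101 → n = rpm/60 = 51.683333 rev/s
target J* = 0.9832; solve J* = V/(n·D) for n: n = V/(J*·D) = 57.27/(0.9832 × 2.767) = 21.051166 rev/s
rpm = 60·n = 1263.069955

rpm = 1263.07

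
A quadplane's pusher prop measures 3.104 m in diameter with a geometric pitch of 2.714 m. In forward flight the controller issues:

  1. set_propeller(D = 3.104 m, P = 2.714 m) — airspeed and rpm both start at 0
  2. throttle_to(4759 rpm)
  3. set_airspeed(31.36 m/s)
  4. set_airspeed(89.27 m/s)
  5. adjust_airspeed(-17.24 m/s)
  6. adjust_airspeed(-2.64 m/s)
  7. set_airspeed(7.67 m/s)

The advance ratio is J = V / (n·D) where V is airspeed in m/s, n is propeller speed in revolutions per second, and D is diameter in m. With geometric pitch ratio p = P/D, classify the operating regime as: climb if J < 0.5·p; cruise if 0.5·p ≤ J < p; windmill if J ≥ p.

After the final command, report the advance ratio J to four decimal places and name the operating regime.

J = 0.0312, regime = climb

set_propeller: D = 3.104 m, P = 2.714 m (p = P/D = 0.874356); state ← (V=0, rpm=0)
throttle_to(4759): rpm ← 4759
set_airspeed(31.36): V ← 31.36 m/s
set_airspeed(89.27): V ← 89.27 m/s
adjust_airspeed(-17.24): V ← 89.27 -17.24 = 72.03 m/s
adjust_airspeed(-2.64): V ← 72.03 -2.64 = 69.39 m/s
set_airspeed(7.67): V ← 7.67 m/s
final state: V = 7.67 m/s, rpm = 4759 → n = rpm/60 = 79.316667 rev/s
J = V / (n·D) = 7.67 / (79.316667 × 3.104) = 0.031154
regime bands: climb J<0.4372 | cruise [0.4372, 0.8744) | windmill J≥0.8744
J = 0.0312 → climb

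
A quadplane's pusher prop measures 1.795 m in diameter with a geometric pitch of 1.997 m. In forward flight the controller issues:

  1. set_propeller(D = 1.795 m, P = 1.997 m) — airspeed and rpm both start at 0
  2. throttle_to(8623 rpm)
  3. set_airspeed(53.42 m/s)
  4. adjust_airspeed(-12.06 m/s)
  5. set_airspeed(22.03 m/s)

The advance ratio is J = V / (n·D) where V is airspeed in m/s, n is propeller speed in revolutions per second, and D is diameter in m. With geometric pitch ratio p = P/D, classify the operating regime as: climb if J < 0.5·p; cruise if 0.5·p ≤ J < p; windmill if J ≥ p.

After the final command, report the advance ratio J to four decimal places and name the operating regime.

set_propeller: D = 1.795 m, P = 1.997 m (p = P/D = 1.112535); state ← (V=0, rpm=0)
throttle_to(8623): rpm ← 8623
set_airspeed(53.42): V ← 53.42 m/s
adjust_airspeed(-12.06): V ← 53.42 -12.06 = 41.36 m/s
set_airspeed(22.03): V ← 22.03 m/s
final state: V = 22.03 m/s, rpm = 8623 → n = rpm/60 = 143.716667 rev/s
J = V / (n·D) = 22.03 / (143.716667 × 1.795) = 0.085397
regime bands: climb J<0.5563 | cruise [0.5563, 1.1125) | windmill J≥1.1125
J = 0.0854 → climb

J = 0.0854, regime = climb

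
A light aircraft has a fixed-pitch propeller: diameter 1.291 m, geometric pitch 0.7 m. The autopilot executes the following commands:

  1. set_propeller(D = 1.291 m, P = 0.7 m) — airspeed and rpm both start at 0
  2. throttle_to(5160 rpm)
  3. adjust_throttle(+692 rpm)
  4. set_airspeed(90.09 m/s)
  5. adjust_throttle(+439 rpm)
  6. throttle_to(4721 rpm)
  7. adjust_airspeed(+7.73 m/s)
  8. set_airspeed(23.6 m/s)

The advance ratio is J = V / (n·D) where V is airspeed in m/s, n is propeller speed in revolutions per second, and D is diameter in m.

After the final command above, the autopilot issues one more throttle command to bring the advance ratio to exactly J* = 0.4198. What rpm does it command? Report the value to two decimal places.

rpm = 2612.73

set_propeller: D = 1.291 m, P = 0.7 m (p = P/D = 0.542215); state ← (V=0, rpm=0)
throttle_to(5160): rpm ← 5160
adjust_throttle(+692): rpm ← 5160 +692 = 5852
set_airspeed(90.09): V ← 90.09 m/s
adjust_throttle(+439): rpm ← 5852 +439 = 6291
throttle_to(4721): rpm ← 4721
adjust_airspeed(+7.73): V ← 90.09 +7.73 = 97.82 m/s
set_airspeed(23.6): V ← 23.6 m/s
final state: V = 23.6 m/s, rpm = 4721 → n = rpm/60 = 78.683333 rev/s
target J* = 0.4198; solve J* = V/(n·D) for n: n = V/(J*·D) = 23.6/(0.4198 × 1.291) = 43.545504 rev/s
rpm = 60·n = 2612.730270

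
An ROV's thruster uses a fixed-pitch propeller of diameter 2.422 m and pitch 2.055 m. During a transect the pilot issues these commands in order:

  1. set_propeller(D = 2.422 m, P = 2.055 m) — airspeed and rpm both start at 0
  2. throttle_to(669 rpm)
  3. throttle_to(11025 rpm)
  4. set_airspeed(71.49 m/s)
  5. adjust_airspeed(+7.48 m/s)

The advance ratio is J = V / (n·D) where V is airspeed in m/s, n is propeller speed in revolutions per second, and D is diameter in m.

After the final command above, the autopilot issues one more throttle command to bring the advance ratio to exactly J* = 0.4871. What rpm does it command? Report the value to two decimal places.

set_propeller: D = 2.422 m, P = 2.055 m (p = P/D = 0.848472); state ← (V=0, rpm=0)
throttle_to(669): rpm ← 669
throttle_to(11025): rpm ← 11025
set_airspeed(71.49): V ← 71.49 m/s
adjust_airspeed(+7.48): V ← 71.49 +7.48 = 78.97 m/s
final state: V = 78.97 m/s, rpm = 11025 → n = rpm/60 = 183.750000 rev/s
target J* = 0.4871; solve J* = V/(n·D) for n: n = V/(J*·D) = 78.97/(0.4871 × 2.422) = 66.937559 rev/s
rpm = 60·n = 4016.253528

rpm = 4016.25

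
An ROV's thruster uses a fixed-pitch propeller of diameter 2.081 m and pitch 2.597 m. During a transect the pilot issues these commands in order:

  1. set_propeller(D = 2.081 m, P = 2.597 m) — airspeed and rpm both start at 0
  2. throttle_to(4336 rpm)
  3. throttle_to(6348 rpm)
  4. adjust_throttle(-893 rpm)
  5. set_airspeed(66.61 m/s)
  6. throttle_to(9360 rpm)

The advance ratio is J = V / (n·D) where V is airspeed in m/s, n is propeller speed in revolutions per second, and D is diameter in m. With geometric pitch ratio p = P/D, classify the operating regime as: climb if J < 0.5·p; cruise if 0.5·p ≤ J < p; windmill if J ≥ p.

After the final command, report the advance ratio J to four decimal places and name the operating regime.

J = 0.2052, regime = climb

set_propeller: D = 2.081 m, P = 2.597 m (p = P/D = 1.247958); state ← (V=0, rpm=0)
throttle_to(4336): rpm ← 4336
throttle_to(6348): rpm ← 6348
adjust_throttle(-893): rpm ← 6348 -893 = 5455
set_airspeed(66.61): V ← 66.61 m/s
throttle_to(9360): rpm ← 9360
final state: V = 66.61 m/s, rpm = 9360 → n = rpm/60 = 156.000000 rev/s
J = V / (n·D) = 66.61 / (156.000000 × 2.081) = 0.205184
regime bands: climb J<0.6240 | cruise [0.6240, 1.2480) | windmill J≥1.2480
J = 0.2052 → climb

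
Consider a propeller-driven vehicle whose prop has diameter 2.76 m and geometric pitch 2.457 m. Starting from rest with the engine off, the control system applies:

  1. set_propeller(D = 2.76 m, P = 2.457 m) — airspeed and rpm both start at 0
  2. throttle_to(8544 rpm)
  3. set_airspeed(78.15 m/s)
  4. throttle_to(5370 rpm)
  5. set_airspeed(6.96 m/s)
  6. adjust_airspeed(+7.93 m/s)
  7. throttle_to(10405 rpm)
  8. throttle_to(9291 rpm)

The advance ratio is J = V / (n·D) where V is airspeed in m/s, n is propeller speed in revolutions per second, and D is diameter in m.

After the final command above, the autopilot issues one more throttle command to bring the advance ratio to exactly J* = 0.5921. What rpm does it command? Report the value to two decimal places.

set_propeller: D = 2.76 m, P = 2.457 m (p = P/D = 0.890217); state ← (V=0, rpm=0)
throttle_to(8544): rpm ← 8544
set_airspeed(78.15): V ← 78.15 m/s
throttle_to(5370): rpm ← 5370
set_airspeed(6.96): V ← 6.96 m/s
adjust_airspeed(+7.93): V ← 6.96 +7.93 = 14.89 m/s
throttle_to(10405): rpm ← 10405
throttle_to(9291): rpm ← 9291
final state: V = 14.89 m/s, rpm = 9291 → n = rpm/60 = 154.850000 rev/s
target J* = 0.5921; solve J* = V/(n·D) for n: n = V/(J*·D) = 14.89/(0.5921 × 2.76) = 9.111514 rev/s
rpm = 60·n = 546.690850

rpm = 546.69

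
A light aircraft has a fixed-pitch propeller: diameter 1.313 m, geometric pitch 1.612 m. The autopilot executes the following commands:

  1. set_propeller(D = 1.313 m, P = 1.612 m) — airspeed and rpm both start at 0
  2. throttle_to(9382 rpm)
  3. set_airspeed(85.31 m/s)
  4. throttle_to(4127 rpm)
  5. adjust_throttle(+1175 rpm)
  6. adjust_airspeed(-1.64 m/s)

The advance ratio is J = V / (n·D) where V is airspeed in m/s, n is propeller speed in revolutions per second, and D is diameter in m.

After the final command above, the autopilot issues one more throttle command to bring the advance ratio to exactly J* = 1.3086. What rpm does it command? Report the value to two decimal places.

set_propeller: D = 1.313 m, P = 1.612 m (p = P/D = 1.227723); state ← (V=0, rpm=0)
throttle_to(9382): rpm ← 9382
set_airspeed(85.31): V ← 85.31 m/s
throttle_to(4127): rpm ← 4127
adjust_throttle(+1175): rpm ← 4127 +1175 = 5302
adjust_airspeed(-1.64): V ← 85.31 -1.64 = 83.67 m/s
final state: V = 83.67 m/s, rpm = 5302 → n = rpm/60 = 88.366667 rev/s
target J* = 1.3086; solve J* = V/(n·D) for n: n = V/(J*·D) = 83.67/(1.3086 × 1.313) = 48.696542 rev/s
rpm = 60·n = 2921.792550

rpm = 2921.79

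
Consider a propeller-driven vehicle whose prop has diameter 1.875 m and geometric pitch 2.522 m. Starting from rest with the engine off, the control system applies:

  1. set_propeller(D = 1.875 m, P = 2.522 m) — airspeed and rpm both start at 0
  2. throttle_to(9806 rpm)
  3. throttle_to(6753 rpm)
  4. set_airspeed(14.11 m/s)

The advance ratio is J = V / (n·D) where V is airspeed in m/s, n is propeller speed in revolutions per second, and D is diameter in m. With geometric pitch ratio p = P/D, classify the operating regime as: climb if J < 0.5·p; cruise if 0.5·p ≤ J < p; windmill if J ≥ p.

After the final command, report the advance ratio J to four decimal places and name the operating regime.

J = 0.0669, regime = climb

set_propeller: D = 1.875 m, P = 2.522 m (p = P/D = 1.345067); state ← (V=0, rpm=0)
throttle_to(9806): rpm ← 9806
throttle_to(6753): rpm ← 6753
set_airspeed(14.11): V ← 14.11 m/s
final state: V = 14.11 m/s, rpm = 6753 → n = rpm/60 = 112.550000 rev/s
J = V / (n·D) = 14.11 / (112.550000 × 1.875) = 0.066862
regime bands: climb J<0.6725 | cruise [0.6725, 1.3451) | windmill J≥1.3451
J = 0.0669 → climb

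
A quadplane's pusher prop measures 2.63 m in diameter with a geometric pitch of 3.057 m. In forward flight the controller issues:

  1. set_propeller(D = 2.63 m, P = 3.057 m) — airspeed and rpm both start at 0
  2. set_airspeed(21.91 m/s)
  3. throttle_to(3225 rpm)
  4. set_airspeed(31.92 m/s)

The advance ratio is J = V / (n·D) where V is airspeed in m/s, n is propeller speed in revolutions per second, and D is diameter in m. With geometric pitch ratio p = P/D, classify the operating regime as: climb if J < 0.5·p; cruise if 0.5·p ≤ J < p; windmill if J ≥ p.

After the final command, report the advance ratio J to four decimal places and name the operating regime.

set_propeller: D = 2.63 m, P = 3.057 m (p = P/D = 1.162357); state ← (V=0, rpm=0)
set_airspeed(21.91): V ← 21.91 m/s
throttle_to(3225): rpm ← 3225
set_airspeed(31.92): V ← 31.92 m/s
final state: V = 31.92 m/s, rpm = 3225 → n = rpm/60 = 53.750000 rev/s
J = V / (n·D) = 31.92 / (53.750000 × 2.63) = 0.225802
regime bands: climb J<0.5812 | cruise [0.5812, 1.1624) | windmill J≥1.1624
J = 0.2258 → climb

J = 0.2258, regime = climb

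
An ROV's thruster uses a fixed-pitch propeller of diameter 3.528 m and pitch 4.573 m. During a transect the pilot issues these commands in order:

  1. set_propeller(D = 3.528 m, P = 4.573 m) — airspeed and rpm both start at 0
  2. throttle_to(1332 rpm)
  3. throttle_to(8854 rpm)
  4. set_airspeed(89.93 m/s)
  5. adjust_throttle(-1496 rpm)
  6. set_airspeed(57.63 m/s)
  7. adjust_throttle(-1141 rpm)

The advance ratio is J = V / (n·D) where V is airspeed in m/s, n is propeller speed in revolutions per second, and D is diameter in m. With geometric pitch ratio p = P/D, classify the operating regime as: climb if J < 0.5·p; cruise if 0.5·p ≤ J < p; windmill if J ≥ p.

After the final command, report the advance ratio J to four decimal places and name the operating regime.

J = 0.1576, regime = climb

set_propeller: D = 3.528 m, P = 4.573 m (p = P/D = 1.296202); state ← (V=0, rpm=0)
throttle_to(1332): rpm ← 1332
throttle_to(8854): rpm ← 8854
set_airspeed(89.93): V ← 89.93 m/s
adjust_throttle(-1496): rpm ← 8854 -1496 = 7358
set_airspeed(57.63): V ← 57.63 m/s
adjust_throttle(-1141): rpm ← 7358 -1141 = 6217
final state: V = 57.63 m/s, rpm = 6217 → n = rpm/60 = 103.616667 rev/s
J = V / (n·D) = 57.63 / (103.616667 × 3.528) = 0.157649
regime bands: climb J<0.6481 | cruise [0.6481, 1.2962) | windmill J≥1.2962
J = 0.1576 → climb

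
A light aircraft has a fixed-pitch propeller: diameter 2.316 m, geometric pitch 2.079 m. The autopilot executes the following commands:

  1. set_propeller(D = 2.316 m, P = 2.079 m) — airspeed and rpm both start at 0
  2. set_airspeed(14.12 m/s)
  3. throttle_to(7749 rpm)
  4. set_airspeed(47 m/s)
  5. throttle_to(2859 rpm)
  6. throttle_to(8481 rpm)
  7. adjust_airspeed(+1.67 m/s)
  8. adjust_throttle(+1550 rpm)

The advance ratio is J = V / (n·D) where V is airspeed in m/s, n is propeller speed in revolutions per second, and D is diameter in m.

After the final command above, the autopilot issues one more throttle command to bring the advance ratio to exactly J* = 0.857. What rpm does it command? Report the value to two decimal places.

set_propeller: D = 2.316 m, P = 2.079 m (p = P/D = 0.897668); state ← (V=0, rpm=0)
set_airspeed(14.12): V ← 14.12 m/s
throttle_to(7749): rpm ← 7749
set_airspeed(47): V ← 47 m/s
throttle_to(2859): rpm ← 2859
throttle_to(8481): rpm ← 8481
adjust_airspeed(+1.67): V ← 47 +1.67 = 48.67 m/s
adjust_throttle(+1550): rpm ← 8481 +1550 = 10031
final state: V = 48.67 m/s, rpm = 10031 → n = rpm/60 = 167.183333 rev/s
target J* = 0.857; solve J* = V/(n·D) for n: n = V/(J*·D) = 48.67/(0.857 × 2.316) = 24.521214 rev/s
rpm = 60·n = 1471.272846

rpm = 1471.27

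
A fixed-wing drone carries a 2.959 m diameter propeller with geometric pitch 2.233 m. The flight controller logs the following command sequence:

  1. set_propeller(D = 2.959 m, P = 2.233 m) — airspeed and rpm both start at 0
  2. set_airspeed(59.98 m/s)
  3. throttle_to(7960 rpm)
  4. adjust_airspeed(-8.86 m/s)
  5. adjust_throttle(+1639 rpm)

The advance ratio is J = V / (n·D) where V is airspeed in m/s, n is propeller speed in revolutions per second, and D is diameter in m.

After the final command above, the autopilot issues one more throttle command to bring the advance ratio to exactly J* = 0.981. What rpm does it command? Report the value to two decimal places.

rpm = 1056.64

set_propeller: D = 2.959 m, P = 2.233 m (p = P/D = 0.754647); state ← (V=0, rpm=0)
set_airspeed(59.98): V ← 59.98 m/s
throttle_to(7960): rpm ← 7960
adjust_airspeed(-8.86): V ← 59.98 -8.86 = 51.12 m/s
adjust_throttle(+1639): rpm ← 7960 +1639 = 9599
final state: V = 51.12 m/s, rpm = 9599 → n = rpm/60 = 159.983333 rev/s
target J* = 0.981; solve J* = V/(n·D) for n: n = V/(J*·D) = 51.12/(0.981 × 2.959) = 17.610710 rev/s
rpm = 60·n = 1056.642617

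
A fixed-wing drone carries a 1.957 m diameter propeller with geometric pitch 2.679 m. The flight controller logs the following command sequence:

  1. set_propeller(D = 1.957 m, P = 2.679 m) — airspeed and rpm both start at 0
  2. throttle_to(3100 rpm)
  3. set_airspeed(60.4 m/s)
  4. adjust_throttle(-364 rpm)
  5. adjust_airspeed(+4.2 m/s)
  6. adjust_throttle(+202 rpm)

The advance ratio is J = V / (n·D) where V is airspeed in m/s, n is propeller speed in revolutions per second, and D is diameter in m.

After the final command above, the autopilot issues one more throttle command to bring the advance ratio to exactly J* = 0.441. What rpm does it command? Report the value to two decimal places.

rpm = 4491.12

set_propeller: D = 1.957 m, P = 2.679 m (p = P/D = 1.368932); state ← (V=0, rpm=0)
throttle_to(3100): rpm ← 3100
set_airspeed(60.4): V ← 60.4 m/s
adjust_throttle(-364): rpm ← 3100 -364 = 2736
adjust_airspeed(+4.2): V ← 60.4 +4.2 = 64.6 m/s
adjust_throttle(+202): rpm ← 2736 +202 = 2938
final state: V = 64.6 m/s, rpm = 2938 → n = rpm/60 = 48.966667 rev/s
target J* = 0.441; solve J* = V/(n·D) for n: n = V/(J*·D) = 64.6/(0.441 × 1.957) = 74.851947 rev/s
rpm = 60·n = 4491.116835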